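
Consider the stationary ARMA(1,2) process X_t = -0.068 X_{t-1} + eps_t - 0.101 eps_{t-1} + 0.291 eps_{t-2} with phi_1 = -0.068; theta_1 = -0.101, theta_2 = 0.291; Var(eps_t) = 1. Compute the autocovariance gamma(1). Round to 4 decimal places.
\gamma(1) = -0.2264

Multiply the model equation by X_{t-k} and take expectations. With theta_0 = psi_0 = 1 and psi_j the MA(infinity) weights, this gives
  gamma(k) - sum_i phi_i gamma(k-i) = c_k,
  c_k = sigma^2 * sum_{j=k..q} theta_j psi_{j-k}   (c_k = 0 for k > q),
using gamma(-m) = gamma(m).
psi-weights needed (psi_j = theta_j + sum_i phi_i psi_{j-i}):
  psi_1 = theta_1 + phi_1 = -0.101 + (-0.068) = -0.169
  psi_2 = theta_2 + phi_1 psi_1 = 0.291 + (-0.068)(-0.169) = 0.302492
Right-hand sides:
  c_0 = sigma^2 (1 + theta_1 psi_1 + theta_2 psi_2) = 1 * (1 + (-0.101)(-0.169) + (0.291)(0.302492)) = 1 * 1.105094 = 1.105094
  c_1 = sigma^2 (theta_1 + theta_2 psi_1) = 1 * (-0.101 + (0.291)(-0.169)) = -0.150179
  c_2 = sigma^2 theta_2 = 1 * (0.291) = 0.291
Equations for k = 0 and k = 1 (AR order 1):
  gamma(0) = phi_1 gamma(1) + c_0
  gamma(1) = phi_1 gamma(0) + c_1
Substituting the second into the first: gamma(0) (1 - phi_1^2) = c_0 + phi_1 c_1, so
  gamma(0) = (c_0 + phi_1 c_1) / (1 - phi_1^2) = (1.105094 + (-0.068)(-0.150179)) / (1 - (-0.068)^2) = 1.115306 / 0.995376 = 1.120487.
  gamma(1) = phi_1 gamma(0) + c_1 = (-0.068)(1.120487) + (-0.150179) = -0.226372.
Therefore gamma(1) = -0.2264 (to 4 decimal places).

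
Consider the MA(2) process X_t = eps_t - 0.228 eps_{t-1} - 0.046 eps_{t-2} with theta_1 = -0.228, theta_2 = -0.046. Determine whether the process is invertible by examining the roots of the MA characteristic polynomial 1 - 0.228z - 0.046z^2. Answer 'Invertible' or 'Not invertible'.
\text{Invertible}

The MA(q) characteristic polynomial is P(z) = 1 - 0.228z - 0.046z^2.
Invertibility requires all roots to lie outside the unit circle, i.e. |z| > 1 for every root.
Set 1 + (-0.228) z + (-0.046) z^2 = 0, i.e. a z^2 + b z + c = 0 with a = -0.046, b = -0.228, c = 1.
Discriminant D = b^2 - 4ac = (-0.228)^2 - 4*(-0.046)*1 = 0.051984 - (-0.184) = 0.235984.
D >= 0, so the roots are real: z = (-b +/- sqrt(D)) / (2a) = (0.228 +/- 0.485782) / (-0.092).
  z_1 = (0.228 + 0.485782) / (-0.092) = -7.7585,   |z_1| = 7.7585.
  z_2 = (0.228 - 0.485782) / (-0.092) = 2.802,   |z_2| = 2.802.
Moduli of all roots: 7.7585, 2.8020.
All moduli strictly greater than 1? Yes.
Verdict: Invertible.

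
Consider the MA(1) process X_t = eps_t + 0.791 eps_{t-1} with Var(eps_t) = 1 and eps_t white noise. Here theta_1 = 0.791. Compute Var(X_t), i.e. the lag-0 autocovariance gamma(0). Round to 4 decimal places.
\gamma(0) = 1.6257

For an MA(q) process X_t = eps_t + sum_i theta_i eps_{t-i} with
Var(eps_t) = sigma^2, the variance is
  gamma(0) = sigma^2 * (1 + sum_i theta_i^2).
  sum_i theta_i^2 = (0.791)^2 = 0.625681.
  gamma(0) = 1 * (1 + 0.625681) = 1 * 1.625681 = 1.625681, which rounds to 1.6257.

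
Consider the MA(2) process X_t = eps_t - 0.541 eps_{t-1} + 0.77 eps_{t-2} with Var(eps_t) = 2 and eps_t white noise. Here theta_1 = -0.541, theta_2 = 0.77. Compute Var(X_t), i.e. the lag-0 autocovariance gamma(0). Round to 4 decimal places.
\gamma(0) = 3.7712

For an MA(q) process X_t = eps_t + sum_i theta_i eps_{t-i} with
Var(eps_t) = sigma^2, the variance is
  gamma(0) = sigma^2 * (1 + sum_i theta_i^2).
  sum_i theta_i^2 = (-0.541)^2 + (0.77)^2 = 0.292681 + 0.5929 = 0.885581.
  gamma(0) = 2 * (1 + 0.885581) = 2 * 1.885581 = 3.771162, which rounds to 3.7712.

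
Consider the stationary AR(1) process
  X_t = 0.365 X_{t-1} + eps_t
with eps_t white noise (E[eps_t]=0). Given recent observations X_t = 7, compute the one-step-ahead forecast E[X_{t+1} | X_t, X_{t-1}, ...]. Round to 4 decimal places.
E[X_{t+1} \mid \mathcal F_t] = 2.5550

For an AR(p) model X_t = c + sum_i phi_i X_{t-i} + eps_t, the
one-step-ahead conditional mean is
  E[X_{t+1} | X_t, ...] = c + sum_i phi_i X_{t+1-i}.
Substitute known values:
  E[X_{t+1} | ...] = (0.365) * (7)
                   = 2.5550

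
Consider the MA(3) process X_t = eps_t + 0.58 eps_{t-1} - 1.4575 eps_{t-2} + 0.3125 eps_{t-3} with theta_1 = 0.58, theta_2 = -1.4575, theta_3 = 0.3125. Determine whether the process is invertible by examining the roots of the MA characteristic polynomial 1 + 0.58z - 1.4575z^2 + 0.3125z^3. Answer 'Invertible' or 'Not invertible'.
\text{Not invertible}

The MA(q) characteristic polynomial is P(z) = 1 + 0.58z - 1.4575z^2 + 0.3125z^3.
Invertibility requires all roots to lie outside the unit circle, i.e. |z| > 1 for every root.
Degree 3: look for a simple real root z0 first, then factor out (1 - z/z0) and solve the remaining quadratic.
Testing z0 = 4: P(4) = 1 + (0.58)(4) + (-1.4575)(4)^2 + (0.3125)(4)^3
  = 1 + (2.32) + (-23.32) + (20) = 0.  So z_0 = 4 is a root, |z_0| = 4.
Divide out the factor (1 - 0.25 z) = (1 - z/z0) (since 1/z0 = 0.25):
  P(z) = (1 - 0.25 z)(1 + (0.83) z + (-1.25) z^2)
  [check: z-coef 0.83 - (0.25) = 0.58; z^2-coef -1.25 - (0.25)(0.83) = -1.4575; z^3-coef -(0.25)(-1.25) = 0.3125.]
Remaining roots from the quadratic factor 1 + (0.83) z + (-1.25) z^2:
  Set 1 + (0.83) z + (-1.25) z^2 = 0, i.e. a z^2 + b z + c = 0 with a = -1.25, b = 0.83, c = 1.
  Discriminant D = b^2 - 4ac = (0.83)^2 - 4*(-1.25)*1 = 0.6889 - (-5) = 5.6889.
  D >= 0, so the roots are real: z = (-b +/- sqrt(D)) / (2a) = (-0.83 +/- 2.385142) / (-2.5).
    z_1 = (-0.83 + 2.385142) / (-2.5) = -0.6221,   |z_1| = 0.6221.
    z_2 = (-0.83 - 2.385142) / (-2.5) = 1.2861,   |z_2| = 1.2861.
Moduli of all roots: 4.0000, 0.6221, 1.2861.
All moduli strictly greater than 1? No.
Verdict: Not invertible.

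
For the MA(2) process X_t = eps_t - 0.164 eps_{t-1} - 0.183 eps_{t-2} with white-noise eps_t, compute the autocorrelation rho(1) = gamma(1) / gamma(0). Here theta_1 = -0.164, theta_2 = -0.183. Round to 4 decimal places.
\rho(1) = -0.1264

For an MA(q) process with theta_0 = 1, the autocovariance is
  gamma(k) = sigma^2 * sum_{i=0..q-k} theta_i * theta_{i+k},
and rho(k) = gamma(k) / gamma(0). Sigma^2 cancels.
  numerator   = (1)*(-0.164) + (-0.164)*(-0.183) = -0.133988.
  denominator = (1)^2 + (-0.164)^2 + (-0.183)^2 = 1.060385.
  rho(1) = -0.133988 / 1.060385 = -0.1264.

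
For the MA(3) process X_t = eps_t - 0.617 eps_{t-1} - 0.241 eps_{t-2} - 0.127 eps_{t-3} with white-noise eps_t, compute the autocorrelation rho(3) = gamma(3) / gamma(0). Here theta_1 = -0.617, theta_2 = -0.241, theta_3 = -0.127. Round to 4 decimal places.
\rho(3) = -0.0873

For an MA(q) process with theta_0 = 1, the autocovariance is
  gamma(k) = sigma^2 * sum_{i=0..q-k} theta_i * theta_{i+k},
and rho(k) = gamma(k) / gamma(0). Sigma^2 cancels.
  numerator   = (1)*(-0.127) = -0.127.
  denominator = (1)^2 + (-0.617)^2 + (-0.241)^2 + (-0.127)^2 = 1.454899.
  rho(3) = -0.127 / 1.454899 = -0.0873.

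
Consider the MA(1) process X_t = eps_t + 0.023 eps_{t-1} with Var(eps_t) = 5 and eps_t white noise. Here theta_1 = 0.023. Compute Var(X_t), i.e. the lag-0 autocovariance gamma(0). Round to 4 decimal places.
\gamma(0) = 5.0026

For an MA(q) process X_t = eps_t + sum_i theta_i eps_{t-i} with
Var(eps_t) = sigma^2, the variance is
  gamma(0) = sigma^2 * (1 + sum_i theta_i^2).
  sum_i theta_i^2 = (0.023)^2 = 0.000529.
  gamma(0) = 5 * (1 + 0.000529) = 5 * 1.000529 = 5.002645, which rounds to 5.0026.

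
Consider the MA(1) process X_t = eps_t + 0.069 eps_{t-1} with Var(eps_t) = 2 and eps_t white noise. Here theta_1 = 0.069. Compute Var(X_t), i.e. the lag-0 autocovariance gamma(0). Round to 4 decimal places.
\gamma(0) = 2.0095

For an MA(q) process X_t = eps_t + sum_i theta_i eps_{t-i} with
Var(eps_t) = sigma^2, the variance is
  gamma(0) = sigma^2 * (1 + sum_i theta_i^2).
  sum_i theta_i^2 = (0.069)^2 = 0.004761.
  gamma(0) = 2 * (1 + 0.004761) = 2 * 1.004761 = 2.009522, which rounds to 2.0095.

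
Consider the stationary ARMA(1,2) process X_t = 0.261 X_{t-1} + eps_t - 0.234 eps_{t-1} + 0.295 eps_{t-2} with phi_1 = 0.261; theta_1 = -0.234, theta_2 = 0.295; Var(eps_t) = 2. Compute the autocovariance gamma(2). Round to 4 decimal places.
\gamma(2) = 0.6217

Multiply the model equation by X_{t-k} and take expectations. With theta_0 = psi_0 = 1 and psi_j the MA(infinity) weights, this gives
  gamma(k) - sum_i phi_i gamma(k-i) = c_k,
  c_k = sigma^2 * sum_{j=k..q} theta_j psi_{j-k}   (c_k = 0 for k > q),
using gamma(-m) = gamma(m).
psi-weights needed (psi_j = theta_j + sum_i phi_i psi_{j-i}):
  psi_1 = theta_1 + phi_1 = -0.234 + (0.261) = 0.027
  psi_2 = theta_2 + phi_1 psi_1 = 0.295 + (0.261)(0.027) = 0.302047
Right-hand sides:
  c_0 = sigma^2 (1 + theta_1 psi_1 + theta_2 psi_2) = 2 * (1 + (-0.234)(0.027) + (0.295)(0.302047)) = 2 * 1.082786 = 2.165572
  c_1 = sigma^2 (theta_1 + theta_2 psi_1) = 2 * (-0.234 + (0.295)(0.027)) = -0.45207
  c_2 = sigma^2 theta_2 = 2 * (0.295) = 0.59
Equations for k = 0 and k = 1 (AR order 1):
  gamma(0) = phi_1 gamma(1) + c_0
  gamma(1) = phi_1 gamma(0) + c_1
Substituting the second into the first: gamma(0) (1 - phi_1^2) = c_0 + phi_1 c_1, so
  gamma(0) = (c_0 + phi_1 c_1) / (1 - phi_1^2) = (2.165572 + (0.261)(-0.45207)) / (1 - (0.261)^2) = 2.047581 / 0.931879 = 2.197261.
  gamma(1) = phi_1 gamma(0) + c_1 = (0.261)(2.197261) + (-0.45207) = 0.121415.
For k = 2: gamma(2) = phi_1 gamma(1) + c_2
  = (0.261)(0.121415) + (0.59) = 0.621689.
Therefore gamma(2) = 0.6217 (to 4 decimal places).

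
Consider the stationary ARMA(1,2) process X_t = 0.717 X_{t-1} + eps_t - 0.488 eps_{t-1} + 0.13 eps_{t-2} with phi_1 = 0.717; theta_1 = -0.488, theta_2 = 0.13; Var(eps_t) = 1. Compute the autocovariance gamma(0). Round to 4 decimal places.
\gamma(0) = 1.2306

Multiply the model equation by X_{t-k} and take expectations. With theta_0 = psi_0 = 1 and psi_j the MA(infinity) weights, this gives
  gamma(k) - sum_i phi_i gamma(k-i) = c_k,
  c_k = sigma^2 * sum_{j=k..q} theta_j psi_{j-k}   (c_k = 0 for k > q),
using gamma(-m) = gamma(m).
psi-weights needed (psi_j = theta_j + sum_i phi_i psi_{j-i}):
  psi_1 = theta_1 + phi_1 = -0.488 + (0.717) = 0.229
  psi_2 = theta_2 + phi_1 psi_1 = 0.13 + (0.717)(0.229) = 0.294193
Right-hand sides:
  c_0 = sigma^2 (1 + theta_1 psi_1 + theta_2 psi_2) = 1 * (1 + (-0.488)(0.229) + (0.13)(0.294193)) = 1 * 0.926493 = 0.926493
  c_1 = sigma^2 (theta_1 + theta_2 psi_1) = 1 * (-0.488 + (0.13)(0.229)) = -0.45823
  c_2 = sigma^2 theta_2 = 1 * (0.13) = 0.13
Equations for k = 0 and k = 1 (AR order 1):
  gamma(0) = phi_1 gamma(1) + c_0
  gamma(1) = phi_1 gamma(0) + c_1
Substituting the second into the first: gamma(0) (1 - phi_1^2) = c_0 + phi_1 c_1, so
  gamma(0) = (c_0 + phi_1 c_1) / (1 - phi_1^2) = (0.926493 + (0.717)(-0.45823)) / (1 - (0.717)^2) = 0.597942 / 0.485911 = 1.230559.
Therefore gamma(0) = 1.2306 (to 4 decimal places).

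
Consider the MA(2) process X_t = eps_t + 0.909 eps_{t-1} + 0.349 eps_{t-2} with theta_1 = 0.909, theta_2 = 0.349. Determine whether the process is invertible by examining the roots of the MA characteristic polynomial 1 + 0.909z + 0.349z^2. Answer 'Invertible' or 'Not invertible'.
\text{Invertible}

The MA(q) characteristic polynomial is P(z) = 1 + 0.909z + 0.349z^2.
Invertibility requires all roots to lie outside the unit circle, i.e. |z| > 1 for every root.
Set 1 + (0.909) z + (0.349) z^2 = 0, i.e. a z^2 + b z + c = 0 with a = 0.349, b = 0.909, c = 1.
Discriminant D = b^2 - 4ac = (0.909)^2 - 4*(0.349)*1 = 0.826281 - (1.396) = -0.569719.
D < 0, so the roots are the complex-conjugate pair z = (-b +/- i sqrt(-D)) / (2a) = -1.3023 +/- 1.0814i.
For a conjugate pair |z|^2 = z * conj(z) = (product of roots) = c/a = 1/(0.349) = 2.86533, so |z| = sqrt(2.86533) = 1.6927 for both roots.
Moduli of all roots: 1.6927, 1.6927.
All moduli strictly greater than 1? Yes.
Verdict: Invertible.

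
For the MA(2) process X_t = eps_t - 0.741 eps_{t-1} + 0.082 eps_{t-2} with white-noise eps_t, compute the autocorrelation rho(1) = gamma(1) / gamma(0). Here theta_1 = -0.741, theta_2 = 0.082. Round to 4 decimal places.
\rho(1) = -0.5153

For an MA(q) process with theta_0 = 1, the autocovariance is
  gamma(k) = sigma^2 * sum_{i=0..q-k} theta_i * theta_{i+k},
and rho(k) = gamma(k) / gamma(0). Sigma^2 cancels.
  numerator   = (1)*(-0.741) + (-0.741)*(0.082) = -0.801762.
  denominator = (1)^2 + (-0.741)^2 + (0.082)^2 = 1.555805.
  rho(1) = -0.801762 / 1.555805 = -0.5153.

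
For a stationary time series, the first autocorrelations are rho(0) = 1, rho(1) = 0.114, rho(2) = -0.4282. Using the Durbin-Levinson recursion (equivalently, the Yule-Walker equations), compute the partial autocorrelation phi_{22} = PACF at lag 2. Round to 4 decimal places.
\phi_{22} = -0.4470

The PACF at lag k is phi_{kk}, the last component of the solution
to the Yule-Walker system G_k phi = r_k where
  (G_k)_{ij} = rho(|i - j|), (r_k)_i = rho(i), i,j = 1..k.
Equivalently, Durbin-Levinson gives phi_{kk} iteratively:
  phi_{11} = rho(1)
  phi_{kk} = [rho(k) - sum_{j=1..k-1} phi_{k-1,j} rho(k-j)]
            / [1 - sum_{j=1..k-1} phi_{k-1,j} rho(j)],
  phi_{k,j} = phi_{k-1,j} - phi_{kk} phi_{k-1,k-j},  j = 1..k-1.
Step k = 1:
  phi_11 = rho(1) = 0.114.
Step k = 2:
  phi_22 = [rho(2) - phi_11 rho(1)] / [1 - phi_11 rho(1)] = [-0.4282 - (0.114)(0.114)] / [1 - (0.114)(0.114)]
         = -0.441196 / 0.987004 = -0.447.
Therefore phi_{22} = -0.4470.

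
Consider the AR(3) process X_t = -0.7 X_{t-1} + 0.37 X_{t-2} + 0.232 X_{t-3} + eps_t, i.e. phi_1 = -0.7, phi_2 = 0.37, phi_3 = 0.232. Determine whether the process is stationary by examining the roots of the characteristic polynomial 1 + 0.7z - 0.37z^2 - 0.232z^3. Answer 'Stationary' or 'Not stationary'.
\text{Stationary}

The AR(p) characteristic polynomial is P(z) = 1 + 0.7z - 0.37z^2 - 0.232z^3.
Stationarity requires all roots to lie outside the unit circle, i.e. |z| > 1 for every root.
Degree 3: look for a simple real root z0 first, then factor out (1 - z/z0) and solve the remaining quadratic.
Testing z0 = -1.25: P(-1.25) = 1 + (0.7)(-1.25) + (-0.37)(-1.25)^2 + (-0.232)(-1.25)^3
  = 1 + (-0.875) + (-0.578125) + (0.453125) = 0.  So z_0 = -1.25 is a root, |z_0| = 1.25.
Divide out the factor (1 + 0.8 z) = (1 - z/z0) (since 1/z0 = -0.8):
  P(z) = (1 + 0.8 z)(1 + (-0.1) z + (-0.29) z^2)
  [check: z-coef -0.1 - (-0.8) = 0.7; z^2-coef -0.29 - (-0.8)(-0.1) = -0.37; z^3-coef -(-0.8)(-0.29) = -0.232.]
Remaining roots from the quadratic factor 1 + (-0.1) z + (-0.29) z^2:
  Set 1 + (-0.1) z + (-0.29) z^2 = 0, i.e. a z^2 + b z + c = 0 with a = -0.29, b = -0.1, c = 1.
  Discriminant D = b^2 - 4ac = (-0.1)^2 - 4*(-0.29)*1 = 0.01 - (-1.16) = 1.17.
  D >= 0, so the roots are real: z = (-b +/- sqrt(D)) / (2a) = (0.1 +/- 1.081665) / (-0.58).
    z_1 = (0.1 + 1.081665) / (-0.58) = -2.0374,   |z_1| = 2.0374.
    z_2 = (0.1 - 1.081665) / (-0.58) = 1.6925,   |z_2| = 1.6925.
Moduli of all roots: 1.2500, 2.0374, 1.6925.
All moduli strictly greater than 1? Yes.
Verdict: Stationary.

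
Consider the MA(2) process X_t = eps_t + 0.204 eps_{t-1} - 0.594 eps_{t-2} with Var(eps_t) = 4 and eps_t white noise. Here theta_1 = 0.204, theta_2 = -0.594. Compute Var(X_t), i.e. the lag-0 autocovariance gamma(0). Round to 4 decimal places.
\gamma(0) = 5.5778

For an MA(q) process X_t = eps_t + sum_i theta_i eps_{t-i} with
Var(eps_t) = sigma^2, the variance is
  gamma(0) = sigma^2 * (1 + sum_i theta_i^2).
  sum_i theta_i^2 = (0.204)^2 + (-0.594)^2 = 0.041616 + 0.352836 = 0.394452.
  gamma(0) = 4 * (1 + 0.394452) = 4 * 1.394452 = 5.577808, which rounds to 5.5778.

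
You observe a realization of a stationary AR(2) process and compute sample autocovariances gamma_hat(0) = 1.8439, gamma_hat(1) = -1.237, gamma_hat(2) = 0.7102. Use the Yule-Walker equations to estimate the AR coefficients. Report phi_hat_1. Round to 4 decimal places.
\hat\phi_{1} = -0.7500

The Yule-Walker equations for an AR(p) process read, in matrix form,
  Gamma_p phi = r_p,   with   (Gamma_p)_{ij} = gamma(|i - j|),
                       (r_p)_i = gamma(i),   i,j = 1..p.
Substitute the sample gammas (Toeplitz matrix and right-hand side of size 2):
  Gamma_p = [[1.8439, -1.237], [-1.237, 1.8439]]
  r_p     = [-1.237, 0.7102]
Written out:
  1.8439 phi_1 - 1.237 phi_2 = -1.237
  -1.237 phi_1 + 1.8439 phi_2 = 0.7102
Solve by Cramer's rule:
  det = gamma(0)^2 - gamma(1)^2 = (1.8439)^2 - (-1.237)^2 = 3.39996721 - 1.530169 = 1.86979821
  phi_hat_1 = [gamma(1) gamma(0) - gamma(1) gamma(2)] / det = [(-1.237)(1.8439) - (-1.237)(0.7102)] / 1.86979821 = -1.4023869 / 1.86979821 = -0.75
  phi_hat_2 = [gamma(0) gamma(2) - gamma(1)^2] / det = [(1.8439)(0.7102) - (-1.237)^2] / 1.86979821 = -0.22063122 / 1.86979821 = -0.118
So phi_hat = [-0.7500, -0.1180].
Therefore phi_hat_1 = -0.7500.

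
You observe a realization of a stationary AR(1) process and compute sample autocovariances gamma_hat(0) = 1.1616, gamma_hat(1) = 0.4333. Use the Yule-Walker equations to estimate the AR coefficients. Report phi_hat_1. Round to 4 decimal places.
\hat\phi_{1} = 0.3730

The Yule-Walker equations for an AR(p) process read, in matrix form,
  Gamma_p phi = r_p,   with   (Gamma_p)_{ij} = gamma(|i - j|),
                       (r_p)_i = gamma(i),   i,j = 1..p.
Substitute the sample gammas (Toeplitz matrix and right-hand side of size 1):
  Gamma_p = [[1.1616]]
  r_p     = [0.4333]
With p = 1 this is the single equation gamma(0) phi_1 = gamma(1):
  phi_hat_1 = gamma(1) / gamma(0) = 0.4333 / 1.1616 = 0.3730.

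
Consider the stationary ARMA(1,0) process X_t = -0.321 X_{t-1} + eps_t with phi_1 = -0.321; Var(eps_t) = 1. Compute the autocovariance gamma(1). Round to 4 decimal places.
\gamma(1) = -0.3579

Multiply the model equation by X_{t-k} and take expectations. With theta_0 = psi_0 = 1 and psi_j the MA(infinity) weights, this gives
  gamma(k) - sum_i phi_i gamma(k-i) = c_k,
  c_k = sigma^2 * sum_{j=k..q} theta_j psi_{j-k}   (c_k = 0 for k > q),
using gamma(-m) = gamma(m).
Pure AR (q = 0): c_0 = sigma^2 = 1, c_k = 0 for k >= 1.
Equations for k = 0 and k = 1 (AR order 1):
  gamma(0) = phi_1 gamma(1) + c_0
  gamma(1) = phi_1 gamma(0) + c_1
Substituting the second into the first: gamma(0) (1 - phi_1^2) = c_0 + phi_1 c_1, so
  gamma(0) = c_0 / (1 - phi_1^2) = 1 / (1 - (-0.321)^2) = 1 / 0.896959 = 1.114878.
  gamma(1) = phi_1 gamma(0) = (-0.321)(1.114878) = -0.357876.
Therefore gamma(1) = -0.3579 (to 4 decimal places).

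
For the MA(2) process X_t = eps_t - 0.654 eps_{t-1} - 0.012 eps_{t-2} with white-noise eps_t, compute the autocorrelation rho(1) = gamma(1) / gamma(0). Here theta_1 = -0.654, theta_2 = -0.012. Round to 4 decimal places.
\rho(1) = -0.4525

For an MA(q) process with theta_0 = 1, the autocovariance is
  gamma(k) = sigma^2 * sum_{i=0..q-k} theta_i * theta_{i+k},
and rho(k) = gamma(k) / gamma(0). Sigma^2 cancels.
  numerator   = (1)*(-0.654) + (-0.654)*(-0.012) = -0.646152.
  denominator = (1)^2 + (-0.654)^2 + (-0.012)^2 = 1.42786.
  rho(1) = -0.646152 / 1.42786 = -0.4525.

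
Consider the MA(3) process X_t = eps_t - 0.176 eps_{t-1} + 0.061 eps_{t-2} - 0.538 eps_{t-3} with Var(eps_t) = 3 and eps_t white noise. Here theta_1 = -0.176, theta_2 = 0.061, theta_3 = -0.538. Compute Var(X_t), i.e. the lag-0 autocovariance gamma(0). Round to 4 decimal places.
\gamma(0) = 3.9724

For an MA(q) process X_t = eps_t + sum_i theta_i eps_{t-i} with
Var(eps_t) = sigma^2, the variance is
  gamma(0) = sigma^2 * (1 + sum_i theta_i^2).
  sum_i theta_i^2 = (-0.176)^2 + (0.061)^2 + (-0.538)^2 = 0.030976 + 0.003721 + 0.289444 = 0.324141.
  gamma(0) = 3 * (1 + 0.324141) = 3 * 1.324141 = 3.972423, which rounds to 3.9724.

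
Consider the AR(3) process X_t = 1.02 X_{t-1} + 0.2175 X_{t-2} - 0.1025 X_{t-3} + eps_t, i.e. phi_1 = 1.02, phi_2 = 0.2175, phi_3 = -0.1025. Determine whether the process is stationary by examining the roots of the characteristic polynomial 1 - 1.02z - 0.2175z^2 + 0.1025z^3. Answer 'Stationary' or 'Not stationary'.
\text{Not stationary}

The AR(p) characteristic polynomial is P(z) = 1 - 1.02z - 0.2175z^2 + 0.1025z^3.
Stationarity requires all roots to lie outside the unit circle, i.e. |z| > 1 for every root.
Degree 3: look for a simple real root z0 first, then factor out (1 - z/z0) and solve the remaining quadratic.
Testing z0 = 4: P(4) = 1 + (-1.02)(4) + (-0.2175)(4)^2 + (0.1025)(4)^3
  = 1 + (-4.08) + (-3.48) + (6.56) = 0.  So z_0 = 4 is a root, |z_0| = 4.
Divide out the factor (1 - 0.25 z) = (1 - z/z0) (since 1/z0 = 0.25):
  P(z) = (1 - 0.25 z)(1 + (-0.77) z + (-0.41) z^2)
  [check: z-coef -0.77 - (0.25) = -1.02; z^2-coef -0.41 - (0.25)(-0.77) = -0.2175; z^3-coef -(0.25)(-0.41) = 0.1025.]
Remaining roots from the quadratic factor 1 + (-0.77) z + (-0.41) z^2:
  Set 1 + (-0.77) z + (-0.41) z^2 = 0, i.e. a z^2 + b z + c = 0 with a = -0.41, b = -0.77, c = 1.
  Discriminant D = b^2 - 4ac = (-0.77)^2 - 4*(-0.41)*1 = 0.5929 - (-1.64) = 2.2329.
  D >= 0, so the roots are real: z = (-b +/- sqrt(D)) / (2a) = (0.77 +/- 1.494289) / (-0.82).
    z_1 = (0.77 + 1.494289) / (-0.82) = -2.7613,   |z_1| = 2.7613.
    z_2 = (0.77 - 1.494289) / (-0.82) = 0.8833,   |z_2| = 0.8833.
Moduli of all roots: 4.0000, 2.7613, 0.8833.
All moduli strictly greater than 1? No.
Verdict: Not stationary.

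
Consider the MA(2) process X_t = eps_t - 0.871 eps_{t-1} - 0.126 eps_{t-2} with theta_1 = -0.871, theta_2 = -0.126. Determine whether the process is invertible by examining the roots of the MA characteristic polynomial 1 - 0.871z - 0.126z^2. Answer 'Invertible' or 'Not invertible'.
\text{Invertible}

The MA(q) characteristic polynomial is P(z) = 1 - 0.871z - 0.126z^2.
Invertibility requires all roots to lie outside the unit circle, i.e. |z| > 1 for every root.
Set 1 + (-0.871) z + (-0.126) z^2 = 0, i.e. a z^2 + b z + c = 0 with a = -0.126, b = -0.871, c = 1.
Discriminant D = b^2 - 4ac = (-0.871)^2 - 4*(-0.126)*1 = 0.758641 - (-0.504) = 1.262641.
D >= 0, so the roots are real: z = (-b +/- sqrt(D)) / (2a) = (0.871 +/- 1.123673) / (-0.252).
  z_1 = (0.871 + 1.123673) / (-0.252) = -7.9154,   |z_1| = 7.9154.
  z_2 = (0.871 - 1.123673) / (-0.252) = 1.0027,   |z_2| = 1.0027.
Moduli of all roots: 7.9154, 1.0027.
All moduli strictly greater than 1? Yes.
Verdict: Invertible.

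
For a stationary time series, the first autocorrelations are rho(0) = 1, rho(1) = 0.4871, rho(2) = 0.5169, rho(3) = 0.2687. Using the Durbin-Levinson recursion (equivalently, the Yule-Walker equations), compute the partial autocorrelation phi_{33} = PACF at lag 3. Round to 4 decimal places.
\phi_{33} = -0.1050

The PACF at lag k is phi_{kk}, the last component of the solution
to the Yule-Walker system G_k phi = r_k where
  (G_k)_{ij} = rho(|i - j|), (r_k)_i = rho(i), i,j = 1..k.
Equivalently, Durbin-Levinson gives phi_{kk} iteratively:
  phi_{11} = rho(1)
  phi_{kk} = [rho(k) - sum_{j=1..k-1} phi_{k-1,j} rho(k-j)]
            / [1 - sum_{j=1..k-1} phi_{k-1,j} rho(j)],
  phi_{k,j} = phi_{k-1,j} - phi_{kk} phi_{k-1,k-j},  j = 1..k-1.
Step k = 1:
  phi_11 = rho(1) = 0.4871.
Step k = 2:
  phi_22 = [rho(2) - phi_11 rho(1)] / [1 - phi_11 rho(1)] = [0.5169 - (0.4871)(0.4871)] / [1 - (0.4871)(0.4871)]
         = 0.27963359 / 0.76273359 = 0.36662.
  Update: phi_21 = phi_11 - phi_22 phi_11 = 0.4871 - (0.36662)(0.4871) = 0.308519.
Step k = 3:
  phi_33 = [rho(3) - phi_21 rho(2) - phi_22 rho(1)] / [1 - phi_21 rho(1) - phi_22 rho(2)]
    numerator   = 0.2687 - (0.308519)(0.5169) - (0.36662)(0.4871) = -0.06935434
    denominator = 1 - (0.308519)(0.4871) - (0.36662)(0.5169) = 0.66021425
  phi_33 = -0.06935434 / 0.66021425 = -0.105.
Therefore phi_{33} = -0.1050.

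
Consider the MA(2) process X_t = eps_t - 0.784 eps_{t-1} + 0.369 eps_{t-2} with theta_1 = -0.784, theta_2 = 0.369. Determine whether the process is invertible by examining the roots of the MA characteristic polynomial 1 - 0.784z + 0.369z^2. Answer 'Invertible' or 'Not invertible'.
\text{Invertible}

The MA(q) characteristic polynomial is P(z) = 1 - 0.784z + 0.369z^2.
Invertibility requires all roots to lie outside the unit circle, i.e. |z| > 1 for every root.
Set 1 + (-0.784) z + (0.369) z^2 = 0, i.e. a z^2 + b z + c = 0 with a = 0.369, b = -0.784, c = 1.
Discriminant D = b^2 - 4ac = (-0.784)^2 - 4*(0.369)*1 = 0.614656 - (1.476) = -0.861344.
D < 0, so the roots are the complex-conjugate pair z = (-b +/- i sqrt(-D)) / (2a) = 1.0623 +/- 1.2576i.
For a conjugate pair |z|^2 = z * conj(z) = (product of roots) = c/a = 1/(0.369) = 2.710027, so |z| = sqrt(2.710027) = 1.6462 for both roots.
Moduli of all roots: 1.6462, 1.6462.
All moduli strictly greater than 1? Yes.
Verdict: Invertible.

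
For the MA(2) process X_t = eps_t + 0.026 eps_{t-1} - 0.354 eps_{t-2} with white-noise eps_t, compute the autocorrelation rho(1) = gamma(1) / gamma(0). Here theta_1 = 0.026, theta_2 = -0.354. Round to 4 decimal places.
\rho(1) = 0.0149

For an MA(q) process with theta_0 = 1, the autocovariance is
  gamma(k) = sigma^2 * sum_{i=0..q-k} theta_i * theta_{i+k},
and rho(k) = gamma(k) / gamma(0). Sigma^2 cancels.
  numerator   = (1)*(0.026) + (0.026)*(-0.354) = 0.016796.
  denominator = (1)^2 + (0.026)^2 + (-0.354)^2 = 1.125992.
  rho(1) = 0.016796 / 1.125992 = 0.0149.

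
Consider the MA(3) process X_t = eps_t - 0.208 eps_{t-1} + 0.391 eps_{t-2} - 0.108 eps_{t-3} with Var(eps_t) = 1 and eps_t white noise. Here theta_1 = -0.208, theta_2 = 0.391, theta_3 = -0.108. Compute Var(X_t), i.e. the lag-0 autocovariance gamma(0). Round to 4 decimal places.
\gamma(0) = 1.2078

For an MA(q) process X_t = eps_t + sum_i theta_i eps_{t-i} with
Var(eps_t) = sigma^2, the variance is
  gamma(0) = sigma^2 * (1 + sum_i theta_i^2).
  sum_i theta_i^2 = (-0.208)^2 + (0.391)^2 + (-0.108)^2 = 0.043264 + 0.152881 + 0.011664 = 0.207809.
  gamma(0) = 1 * (1 + 0.207809) = 1 * 1.207809 = 1.207809, which rounds to 1.2078.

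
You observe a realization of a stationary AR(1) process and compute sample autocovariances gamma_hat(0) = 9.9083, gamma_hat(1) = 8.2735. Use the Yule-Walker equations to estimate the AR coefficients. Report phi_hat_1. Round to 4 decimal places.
\hat\phi_{1} = 0.8350

The Yule-Walker equations for an AR(p) process read, in matrix form,
  Gamma_p phi = r_p,   with   (Gamma_p)_{ij} = gamma(|i - j|),
                       (r_p)_i = gamma(i),   i,j = 1..p.
Substitute the sample gammas (Toeplitz matrix and right-hand side of size 1):
  Gamma_p = [[9.9083]]
  r_p     = [8.2735]
With p = 1 this is the single equation gamma(0) phi_1 = gamma(1):
  phi_hat_1 = gamma(1) / gamma(0) = 8.2735 / 9.9083 = 0.8350.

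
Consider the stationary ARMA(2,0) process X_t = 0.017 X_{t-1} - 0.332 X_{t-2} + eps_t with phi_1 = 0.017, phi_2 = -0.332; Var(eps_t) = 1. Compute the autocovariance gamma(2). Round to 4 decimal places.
\gamma(2) = -0.3729

Multiply the model equation by X_{t-k} and take expectations. With theta_0 = psi_0 = 1 and psi_j the MA(infinity) weights, this gives
  gamma(k) - sum_i phi_i gamma(k-i) = c_k,
  c_k = sigma^2 * sum_{j=k..q} theta_j psi_{j-k}   (c_k = 0 for k > q),
using gamma(-m) = gamma(m).
Pure AR (q = 0): c_0 = sigma^2 = 1, c_k = 0 for k >= 1.
Equations for k = 0, 1, 2 (AR order 2, c_2 = 0):
  (E0) gamma(0) = phi_1 gamma(1) + phi_2 gamma(2) + c_0
  (E1) gamma(1) = phi_1 gamma(0) + phi_2 gamma(1) + c_1
  (E2) gamma(2) = phi_1 gamma(1) + phi_2 gamma(0)
From (E1): gamma(1) = A gamma(0) + B with
  A = phi_1 / (1 - phi_2) = 0.017 / 1.332 = 0.012763,   B = c_1 / (1 - phi_2) = 0 / 1.332 = 0.
Insert (E2) into (E0): gamma(0) (1 - phi_2^2) = phi_1 (1 + phi_2) gamma(1) + c_0.
  phi_1 (1 + phi_2) = (0.017)(0.668) = 0.011356,   1 - phi_2^2 = 0.889776.
Replace gamma(1) by A gamma(0) + B and collect gamma(0):
  gamma(0) [0.889776 - (0.011356)(0.012763)] = c_0 = 1
  gamma(0) * 0.889631 = 1
  gamma(0) = 1 / 0.889631 = 1.124061.
  gamma(1) = A gamma(0) = (0.012763)(1.124061) = 0.014346.
  gamma(2) = phi_1 gamma(1) + phi_2 gamma(0) = (0.017)(0.014346) + (-0.332)(1.124061) = -0.372945.
Therefore gamma(2) = -0.3729 (to 4 decimal places).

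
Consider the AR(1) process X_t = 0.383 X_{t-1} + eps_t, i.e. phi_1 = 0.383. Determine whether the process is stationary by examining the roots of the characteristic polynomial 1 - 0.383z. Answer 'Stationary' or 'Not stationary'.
\text{Stationary}

The AR(p) characteristic polynomial is P(z) = 1 - 0.383z.
Stationarity requires all roots to lie outside the unit circle, i.e. |z| > 1 for every root.
This is linear in z: 1 + (-0.383) z = 0  =>  z = -1/(-0.383) = 2.610966,  |z| = 2.610966.
Moduli of all roots: 2.6110.
All moduli strictly greater than 1? Yes.
Verdict: Stationary.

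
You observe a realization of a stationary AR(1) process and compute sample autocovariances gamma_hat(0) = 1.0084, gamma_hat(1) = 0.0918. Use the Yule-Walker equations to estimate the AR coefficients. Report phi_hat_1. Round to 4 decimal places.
\hat\phi_{1} = 0.0910

The Yule-Walker equations for an AR(p) process read, in matrix form,
  Gamma_p phi = r_p,   with   (Gamma_p)_{ij} = gamma(|i - j|),
                       (r_p)_i = gamma(i),   i,j = 1..p.
Substitute the sample gammas (Toeplitz matrix and right-hand side of size 1):
  Gamma_p = [[1.0084]]
  r_p     = [0.0918]
With p = 1 this is the single equation gamma(0) phi_1 = gamma(1):
  phi_hat_1 = gamma(1) / gamma(0) = 0.0918 / 1.0084 = 0.0910.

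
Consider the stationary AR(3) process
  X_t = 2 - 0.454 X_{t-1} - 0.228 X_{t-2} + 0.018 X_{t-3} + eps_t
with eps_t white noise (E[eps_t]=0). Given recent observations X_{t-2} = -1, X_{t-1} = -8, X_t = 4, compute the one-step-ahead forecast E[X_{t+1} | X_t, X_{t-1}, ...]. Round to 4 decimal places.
E[X_{t+1} \mid \mathcal F_t] = 1.9900

For an AR(p) model X_t = c + sum_i phi_i X_{t-i} + eps_t, the
one-step-ahead conditional mean is
  E[X_{t+1} | X_t, ...] = c + sum_i phi_i X_{t+1-i}.
Substitute known values:
  E[X_{t+1} | ...] = 2 + (-0.454) * (4) + (-0.228) * (-8) + (0.018) * (-1)
                   = 1.9900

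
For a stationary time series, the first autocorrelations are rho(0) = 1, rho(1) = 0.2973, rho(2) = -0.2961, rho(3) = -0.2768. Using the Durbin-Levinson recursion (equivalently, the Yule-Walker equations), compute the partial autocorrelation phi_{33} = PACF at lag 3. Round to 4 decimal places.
\phi_{33} = -0.0350

The PACF at lag k is phi_{kk}, the last component of the solution
to the Yule-Walker system G_k phi = r_k where
  (G_k)_{ij} = rho(|i - j|), (r_k)_i = rho(i), i,j = 1..k.
Equivalently, Durbin-Levinson gives phi_{kk} iteratively:
  phi_{11} = rho(1)
  phi_{kk} = [rho(k) - sum_{j=1..k-1} phi_{k-1,j} rho(k-j)]
            / [1 - sum_{j=1..k-1} phi_{k-1,j} rho(j)],
  phi_{k,j} = phi_{k-1,j} - phi_{kk} phi_{k-1,k-j},  j = 1..k-1.
Step k = 1:
  phi_11 = rho(1) = 0.2973.
Step k = 2:
  phi_22 = [rho(2) - phi_11 rho(1)] / [1 - phi_11 rho(1)] = [-0.2961 - (0.2973)(0.2973)] / [1 - (0.2973)(0.2973)]
         = -0.38448729 / 0.91161271 = -0.421766.
  Update: phi_21 = phi_11 - phi_22 phi_11 = 0.2973 - (-0.421766)(0.2973) = 0.422691.
Step k = 3:
  phi_33 = [rho(3) - phi_21 rho(2) - phi_22 rho(1)] / [1 - phi_21 rho(1) - phi_22 rho(2)]
    numerator   = -0.2768 - (0.422691)(-0.2961) - (-0.421766)(0.2973) = -0.02625014
    denominator = 1 - (0.422691)(0.2973) - (-0.421766)(-0.2961) = 0.74944903
  phi_33 = -0.02625014 / 0.74944903 = -0.035.
Therefore phi_{33} = -0.0350.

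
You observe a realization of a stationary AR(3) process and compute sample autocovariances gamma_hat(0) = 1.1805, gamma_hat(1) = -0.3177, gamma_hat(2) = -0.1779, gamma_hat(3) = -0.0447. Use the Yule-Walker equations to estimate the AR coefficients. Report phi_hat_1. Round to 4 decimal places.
\hat\phi_{1} = -0.3760

The Yule-Walker equations for an AR(p) process read, in matrix form,
  Gamma_p phi = r_p,   with   (Gamma_p)_{ij} = gamma(|i - j|),
                       (r_p)_i = gamma(i),   i,j = 1..p.
Substitute the sample gammas (Toeplitz matrix and right-hand side of size 3):
  Gamma_p = [[1.1805, -0.3177, -0.1779], [-0.3177, 1.1805, -0.3177], [-0.1779, -0.3177, 1.1805]]
  r_p     = [-0.3177, -0.1779, -0.0447]
Written out (R1..R3):
  (R1) 1.1805 phi_1 - 0.3177 phi_2 - 0.1779 phi_3 = -0.3177
  (R2) -0.3177 phi_1 + 1.1805 phi_2 - 0.3177 phi_3 = -0.1779
  (R3) -0.1779 phi_1 - 0.3177 phi_2 + 1.1805 phi_3 = -0.0447
Gaussian elimination:
  R2 <- R2 - (-0.3177/1.1805) R1 = R2 - (-0.269123) R1:  1.095 phi_2 - 0.365577 phi_3 = -0.2634
  R3 <- R3 - (-0.1779/1.1805) R1 = R3 - (-0.150699) R1:  -0.365577 phi_2 + 1.153691 phi_3 = -0.092577
  R3 <- R3 - (-0.365577/1.095) R2 = R3 - (-0.33386) R2:  1.031639 phi_3 = -0.180516
Back-substitution:
  phi_hat_3 = -0.180516 / 1.031639 = -0.17498
  phi_hat_2 = (-0.2634 - (-0.365577)(-0.17498)) / 1.095 = -0.298967
  phi_hat_1 = (-0.3177 - (-0.3177)(-0.298967) - (-0.1779)(-0.17498)) / 1.1805 = -0.375952
So phi_hat = [-0.3760, -0.2990, -0.1750].
Therefore phi_hat_1 = -0.3760.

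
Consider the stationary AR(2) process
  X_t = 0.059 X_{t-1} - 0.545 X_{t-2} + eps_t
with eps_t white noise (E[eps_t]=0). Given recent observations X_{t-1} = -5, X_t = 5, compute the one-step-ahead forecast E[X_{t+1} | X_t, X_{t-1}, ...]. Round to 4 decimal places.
E[X_{t+1} \mid \mathcal F_t] = 3.0200

For an AR(p) model X_t = c + sum_i phi_i X_{t-i} + eps_t, the
one-step-ahead conditional mean is
  E[X_{t+1} | X_t, ...] = c + sum_i phi_i X_{t+1-i}.
Substitute known values:
  E[X_{t+1} | ...] = (0.059) * (5) + (-0.545) * (-5)
                   = 3.0200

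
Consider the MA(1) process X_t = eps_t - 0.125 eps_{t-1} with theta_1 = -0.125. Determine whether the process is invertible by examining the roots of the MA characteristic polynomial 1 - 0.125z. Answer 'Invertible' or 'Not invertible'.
\text{Invertible}

The MA(q) characteristic polynomial is P(z) = 1 - 0.125z.
Invertibility requires all roots to lie outside the unit circle, i.e. |z| > 1 for every root.
This is linear in z: 1 + (-0.125) z = 0  =>  z = -1/(-0.125) = 8,  |z| = 8.
Moduli of all roots: 8.0000.
All moduli strictly greater than 1? Yes.
Verdict: Invertible.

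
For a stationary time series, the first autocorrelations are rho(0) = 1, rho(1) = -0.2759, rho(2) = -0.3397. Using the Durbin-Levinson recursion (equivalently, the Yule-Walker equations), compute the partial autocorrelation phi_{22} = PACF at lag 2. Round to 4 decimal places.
\phi_{22} = -0.4501

The PACF at lag k is phi_{kk}, the last component of the solution
to the Yule-Walker system G_k phi = r_k where
  (G_k)_{ij} = rho(|i - j|), (r_k)_i = rho(i), i,j = 1..k.
Equivalently, Durbin-Levinson gives phi_{kk} iteratively:
  phi_{11} = rho(1)
  phi_{kk} = [rho(k) - sum_{j=1..k-1} phi_{k-1,j} rho(k-j)]
            / [1 - sum_{j=1..k-1} phi_{k-1,j} rho(j)],
  phi_{k,j} = phi_{k-1,j} - phi_{kk} phi_{k-1,k-j},  j = 1..k-1.
Step k = 1:
  phi_11 = rho(1) = -0.2759.
Step k = 2:
  phi_22 = [rho(2) - phi_11 rho(1)] / [1 - phi_11 rho(1)] = [-0.3397 - (-0.2759)(-0.2759)] / [1 - (-0.2759)(-0.2759)]
         = -0.41582081 / 0.92387919 = -0.4501.
Therefore phi_{22} = -0.4501.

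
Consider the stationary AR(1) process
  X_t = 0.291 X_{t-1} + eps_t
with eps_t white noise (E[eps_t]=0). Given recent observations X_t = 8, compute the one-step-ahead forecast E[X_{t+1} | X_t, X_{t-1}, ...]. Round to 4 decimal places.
E[X_{t+1} \mid \mathcal F_t] = 2.3280

For an AR(p) model X_t = c + sum_i phi_i X_{t-i} + eps_t, the
one-step-ahead conditional mean is
  E[X_{t+1} | X_t, ...] = c + sum_i phi_i X_{t+1-i}.
Substitute known values:
  E[X_{t+1} | ...] = (0.291) * (8)
                   = 2.3280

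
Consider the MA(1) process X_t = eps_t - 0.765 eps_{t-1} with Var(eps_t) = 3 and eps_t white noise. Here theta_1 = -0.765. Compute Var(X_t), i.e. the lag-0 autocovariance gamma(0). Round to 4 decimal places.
\gamma(0) = 4.7557

For an MA(q) process X_t = eps_t + sum_i theta_i eps_{t-i} with
Var(eps_t) = sigma^2, the variance is
  gamma(0) = sigma^2 * (1 + sum_i theta_i^2).
  sum_i theta_i^2 = (-0.765)^2 = 0.585225.
  gamma(0) = 3 * (1 + 0.585225) = 3 * 1.585225 = 4.755675, which rounds to 4.7557.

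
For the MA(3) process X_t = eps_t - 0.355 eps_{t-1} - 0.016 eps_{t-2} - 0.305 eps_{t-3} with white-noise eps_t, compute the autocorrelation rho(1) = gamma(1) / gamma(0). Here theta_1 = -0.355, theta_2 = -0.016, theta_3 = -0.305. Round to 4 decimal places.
\rho(1) = -0.2825

For an MA(q) process with theta_0 = 1, the autocovariance is
  gamma(k) = sigma^2 * sum_{i=0..q-k} theta_i * theta_{i+k},
and rho(k) = gamma(k) / gamma(0). Sigma^2 cancels.
  numerator   = (1)*(-0.355) + (-0.355)*(-0.016) + (-0.016)*(-0.305) = -0.34444.
  denominator = (1)^2 + (-0.355)^2 + (-0.016)^2 + (-0.305)^2 = 1.219306.
  rho(1) = -0.34444 / 1.219306 = -0.2825.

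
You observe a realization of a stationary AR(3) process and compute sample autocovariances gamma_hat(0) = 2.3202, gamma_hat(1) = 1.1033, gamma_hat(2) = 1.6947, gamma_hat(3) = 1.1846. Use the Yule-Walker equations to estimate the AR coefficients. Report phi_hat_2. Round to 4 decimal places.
\hat\phi_{2} = 0.6220

The Yule-Walker equations for an AR(p) process read, in matrix form,
  Gamma_p phi = r_p,   with   (Gamma_p)_{ij} = gamma(|i - j|),
                       (r_p)_i = gamma(i),   i,j = 1..p.
Substitute the sample gammas (Toeplitz matrix and right-hand side of size 3):
  Gamma_p = [[2.3202, 1.1033, 1.6947], [1.1033, 2.3202, 1.1033], [1.6947, 1.1033, 2.3202]]
  r_p     = [1.1033, 1.6947, 1.1846]
Written out (R1..R3):
  (R1) 2.3202 phi_1 + 1.1033 phi_2 + 1.6947 phi_3 = 1.1033
  (R2) 1.1033 phi_1 + 2.3202 phi_2 + 1.1033 phi_3 = 1.6947
  (R3) 1.6947 phi_1 + 1.1033 phi_2 + 2.3202 phi_3 = 1.1846
Gaussian elimination:
  R2 <- R2 - (1.1033/2.3202) R1 = R2 - (0.475519) R1:  1.795559 phi_2 + 0.297437 phi_3 = 1.170059
  R3 <- R3 - (1.6947/2.3202) R1 = R3 - (0.730411) R1:  0.297437 phi_2 + 1.082372 phi_3 = 0.378737
  R3 <- R3 - (0.297437/1.795559) R2 = R3 - (0.165652) R2:  1.033101 phi_3 = 0.184915
Back-substitution:
  phi_hat_3 = 0.184915 / 1.033101 = 0.17899
  phi_hat_2 = (1.170059 - (0.297437)(0.17899)) / 1.795559 = 0.621991
  phi_hat_1 = (1.1033 - (1.1033)(0.621991) - (1.6947)(0.17899)) / 2.3202 = 0.049014
So phi_hat = [0.0490, 0.6220, 0.1790].
Therefore phi_hat_2 = 0.6220.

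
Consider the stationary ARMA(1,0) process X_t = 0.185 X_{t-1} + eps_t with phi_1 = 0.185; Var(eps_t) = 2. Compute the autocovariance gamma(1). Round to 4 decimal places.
\gamma(1) = 0.3831

Multiply the model equation by X_{t-k} and take expectations. With theta_0 = psi_0 = 1 and psi_j the MA(infinity) weights, this gives
  gamma(k) - sum_i phi_i gamma(k-i) = c_k,
  c_k = sigma^2 * sum_{j=k..q} theta_j psi_{j-k}   (c_k = 0 for k > q),
using gamma(-m) = gamma(m).
Pure AR (q = 0): c_0 = sigma^2 = 2, c_k = 0 for k >= 1.
Equations for k = 0 and k = 1 (AR order 1):
  gamma(0) = phi_1 gamma(1) + c_0
  gamma(1) = phi_1 gamma(0) + c_1
Substituting the second into the first: gamma(0) (1 - phi_1^2) = c_0 + phi_1 c_1, so
  gamma(0) = c_0 / (1 - phi_1^2) = 2 / (1 - (0.185)^2) = 2 / 0.965775 = 2.070876.
  gamma(1) = phi_1 gamma(0) = (0.185)(2.070876) = 0.383112.
Therefore gamma(1) = 0.3831 (to 4 decimal places).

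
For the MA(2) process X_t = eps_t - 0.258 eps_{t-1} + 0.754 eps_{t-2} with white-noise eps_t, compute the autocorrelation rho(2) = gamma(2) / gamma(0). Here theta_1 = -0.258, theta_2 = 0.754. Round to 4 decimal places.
\rho(2) = 0.4611

For an MA(q) process with theta_0 = 1, the autocovariance is
  gamma(k) = sigma^2 * sum_{i=0..q-k} theta_i * theta_{i+k},
and rho(k) = gamma(k) / gamma(0). Sigma^2 cancels.
  numerator   = (1)*(0.754) = 0.754.
  denominator = (1)^2 + (-0.258)^2 + (0.754)^2 = 1.63508.
  rho(2) = 0.754 / 1.63508 = 0.4611.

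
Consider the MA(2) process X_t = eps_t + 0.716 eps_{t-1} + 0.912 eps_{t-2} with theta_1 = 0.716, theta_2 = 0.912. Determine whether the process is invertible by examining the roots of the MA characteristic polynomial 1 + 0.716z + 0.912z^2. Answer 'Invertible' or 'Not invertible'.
\text{Invertible}

The MA(q) characteristic polynomial is P(z) = 1 + 0.716z + 0.912z^2.
Invertibility requires all roots to lie outside the unit circle, i.e. |z| > 1 for every root.
Set 1 + (0.716) z + (0.912) z^2 = 0, i.e. a z^2 + b z + c = 0 with a = 0.912, b = 0.716, c = 1.
Discriminant D = b^2 - 4ac = (0.716)^2 - 4*(0.912)*1 = 0.512656 - (3.648) = -3.135344.
D < 0, so the roots are the complex-conjugate pair z = (-b +/- i sqrt(-D)) / (2a) = -0.3925 +/- 0.9708i.
For a conjugate pair |z|^2 = z * conj(z) = (product of roots) = c/a = 1/(0.912) = 1.096491, so |z| = sqrt(1.096491) = 1.0471 for both roots.
Moduli of all roots: 1.0471, 1.0471.
All moduli strictly greater than 1? Yes.
Verdict: Invertible.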